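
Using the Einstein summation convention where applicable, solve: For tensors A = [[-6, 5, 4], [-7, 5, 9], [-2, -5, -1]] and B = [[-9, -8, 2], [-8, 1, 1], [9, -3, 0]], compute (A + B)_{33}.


Tensor addition is component-wise: (A + B)_{ij} = A_{ij} + B_{ij}.
A_{33} = -1
B_{33} = 0
(A + B)_{33} = -1 + 0 = -1

-1


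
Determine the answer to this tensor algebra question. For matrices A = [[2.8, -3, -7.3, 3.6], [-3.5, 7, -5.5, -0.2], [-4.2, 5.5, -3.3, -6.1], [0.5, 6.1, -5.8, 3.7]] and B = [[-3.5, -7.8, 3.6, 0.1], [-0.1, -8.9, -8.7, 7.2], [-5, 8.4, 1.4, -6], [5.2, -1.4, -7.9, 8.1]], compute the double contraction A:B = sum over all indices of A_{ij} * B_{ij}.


A:B = sum over all i,j of A_{ij} * B_{ij}.
Row 1: 2.8*-3.5=-9.8, -3*-7.8=23.4, -7.3*3.6=-26.28, 3.6*0.1=0.36 => row sum = -12.32
Row 2: -3.5*-0.1=0.35, 7*-8.9=-62.3, -5.5*-8.7=47.85, -0.2*7.2=-1.44 => row sum = -15.54
Row 3: -4.2*-5=21, 5.5*8.4=46.2, -3.3*1.4=-4.62, -6.1*-6=36.6 => row sum = 99.18
Row 4: 0.5*5.2=2.6, 6.1*-1.4=-8.54, -5.8*-7.9=45.82, 3.7*8.1=29.97 => row sum = 69.85
Total = -12.32 + -15.54 + 99.18 + 69.85 = 141.17

141.17


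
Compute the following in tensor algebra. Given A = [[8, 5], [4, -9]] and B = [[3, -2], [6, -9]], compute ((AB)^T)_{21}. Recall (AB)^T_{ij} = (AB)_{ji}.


(AB)^T_{ij} = (AB)_{ji} = sum_k A_{jk} B_{ki}.
For i=2, j=1 we need (AB)_{12}:
A_{11} * B_{12} = 8 * -2 = -16
A_{12} * B_{22} = 5 * -9 = -45
Sum = -16 + -45 = -61

-61


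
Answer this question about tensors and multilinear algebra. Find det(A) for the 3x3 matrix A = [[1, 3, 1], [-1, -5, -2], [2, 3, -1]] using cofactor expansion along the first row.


Expanding along the first row, det(A) = a11*M_11 - a12*M_12 + a13*M_13, where M_1j is the (1,j) minor.
Minor M_11 = -5*-1 - -2*3 = 11
Minor M_12 = -1*-1 - -2*2 = 5
Minor M_13 = -1*3 - -5*2 = 7
det = 1*(11) - 3*(5) + 1*(7)
    = 11 - 15 + 7
    = 3

3


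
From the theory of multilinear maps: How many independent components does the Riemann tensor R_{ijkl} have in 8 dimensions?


The Riemann tensor in d dimensions has d^2(d^2 - 1)/12 independent components.
d = 8, so d^2 = 64
d^2 - 1 = 63
d^2(d^2 - 1) = 64 * 63 = 4032
Divide by 12: 4032 / 12 = 336

336


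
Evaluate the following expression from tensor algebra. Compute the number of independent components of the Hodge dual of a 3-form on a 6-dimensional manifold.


The Hodge dual of a p-form on an n-dimensional manifold is an (n-p)-form.
n = 6, p = 3, so dual degree = 6 - 3 = 3
The number of components is C(n, n-p) = C(6, 3) = 20

20


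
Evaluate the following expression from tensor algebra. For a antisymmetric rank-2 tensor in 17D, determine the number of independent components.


A antisymmetric rank-2 tensor in d dimensions has d(d-1)/2 independent components.
d = 17
d(d-1)/2 = 17 * 16 / 2 = 272 / 2 = 136

136


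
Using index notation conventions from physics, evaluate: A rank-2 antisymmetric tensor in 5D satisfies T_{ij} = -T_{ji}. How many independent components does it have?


An antisymmetric rank-2 tensor satisfies A_{ij} = -A_{ji}, so diagonal entries are zero.
The independent components are the upper-triangular entries: C(n, 2) = n(n-1)/2.
n = 5
C(5, 2) = 5 * 4 / 2 = 20 / 2 = 10

10


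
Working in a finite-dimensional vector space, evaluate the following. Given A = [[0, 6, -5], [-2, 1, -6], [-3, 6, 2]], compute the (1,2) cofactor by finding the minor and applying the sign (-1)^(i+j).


To find cofactor C_{12}, delete row 1 and column 2.
The resulting 2x2 submatrix is: [[-2, -6], [-3, 2]]
Minor M_{12} = -2*2 - -6*-3
  = -4 - 18 = -22
Sign = (-1)^(1+2) = (-1)^3 = -1
Cofactor C_{12} = -1 * -22 = 22

22


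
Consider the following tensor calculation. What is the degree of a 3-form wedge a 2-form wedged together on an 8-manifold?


The degree of a wedge product is the sum of the degrees of the individual forms.
Degrees: 3, 2
Total degree = 3 + 2 = 5

5


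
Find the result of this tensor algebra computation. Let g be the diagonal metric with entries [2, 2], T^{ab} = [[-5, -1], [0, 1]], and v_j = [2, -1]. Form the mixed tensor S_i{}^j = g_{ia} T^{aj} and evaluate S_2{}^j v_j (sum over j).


Step 1: lower the first index. For a diagonal metric, g_{ia} T^{aj} = g_{ii} T^{ij} (no sum on i).
g_{22} = 2
S_2{}^1 = 2 * T^{21} = 2 * 0 = 0
S_2{}^2 = 2 * T^{22} = 2 * 1 = 2
Step 2: contract S_2{}^j with v_j.
S_2{}^1 * v_1 = 0 * 2 = 0
S_2{}^2 * v_2 = 2 * -1 = -2
Result = 0 + -2 = -2

-2


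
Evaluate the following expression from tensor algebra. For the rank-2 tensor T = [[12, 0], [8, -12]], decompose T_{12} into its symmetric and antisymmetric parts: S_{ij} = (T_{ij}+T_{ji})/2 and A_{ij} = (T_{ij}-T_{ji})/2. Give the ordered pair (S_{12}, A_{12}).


T_{12} = 0
T_{21} = 8
S_{12} = (0 + 8)/2 = 8/2 = 4
A_{12} = (0 - 8)/2 = -8/2 = -4
Check: S + A = 4 + -4 = 0 = T_{12}.

(4, -4)


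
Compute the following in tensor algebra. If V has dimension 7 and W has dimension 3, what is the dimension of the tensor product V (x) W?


The dimension of a tensor product is the product of dimensions.
dim(V) = 7, dim(W) = 3
dim(V (x) W) = 7 * 3 = 21

21


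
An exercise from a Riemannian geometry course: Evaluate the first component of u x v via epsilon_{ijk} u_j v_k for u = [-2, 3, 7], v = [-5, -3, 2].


(u x v)_1 = sum_{j,k} epsilon_{1jk} u_j v_k. Only permutations of (1,2,3) contribute; the two non-zero terms are:
eps_{123} u_2 v_3 = 1 * 3 * 2 = 6
eps_{132} u_3 v_2 = -1 * 7 * -3 = 21
(u x v)_1 = 27

27


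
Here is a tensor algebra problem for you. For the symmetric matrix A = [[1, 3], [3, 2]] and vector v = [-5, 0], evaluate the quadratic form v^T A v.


First compute Av:
(Av)_1 = 1*-5 + 3*0 = -5
(Av)_2 = 3*-5 + 2*0 = -15
Av = [-5, -15]
Then v^T (Av) = -5*-5 + 0*-15
= 25 + 0 = 25

25


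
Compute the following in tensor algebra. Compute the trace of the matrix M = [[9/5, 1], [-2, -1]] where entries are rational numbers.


The trace is the sum of diagonal entries.
Diagonal: M[1,1] = 9/5, M[2,2] = -1
Tr(M) = 9/5 + -1
Computing step by step:
After adding M[1,1]: 9/5
After adding M[2,2]: 4/5
Tr(M) = 4/5

4/5


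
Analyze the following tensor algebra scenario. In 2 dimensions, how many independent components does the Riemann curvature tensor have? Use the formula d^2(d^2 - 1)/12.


The Riemann tensor in d dimensions has d^2(d^2 - 1)/12 independent components.
d = 2, so d^2 = 4
d^2 - 1 = 3
d^2(d^2 - 1) = 4 * 3 = 12
Divide by 12: 12 / 12 = 1

1


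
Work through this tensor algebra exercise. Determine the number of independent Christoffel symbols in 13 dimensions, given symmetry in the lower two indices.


Christoffel symbols Gamma^k_{ij} are symmetric in i,j, so there are d * d(d+1)/2 independent symbols.
d = 13
d(d+1)/2 = 13 * 14 / 2 = 91
Total = 13 * 91 = 1183

1183


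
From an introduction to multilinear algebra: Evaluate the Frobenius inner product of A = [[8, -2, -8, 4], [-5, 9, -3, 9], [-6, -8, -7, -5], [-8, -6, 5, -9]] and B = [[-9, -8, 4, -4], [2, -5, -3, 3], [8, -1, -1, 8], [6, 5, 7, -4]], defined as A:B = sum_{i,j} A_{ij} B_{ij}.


A:B = sum over all i,j of A_{ij} * B_{ij}.
Row 1: 8*-9=-72, -2*-8=16, -8*4=-32, 4*-4=-16 => row sum = -104
Row 2: -5*2=-10, 9*-5=-45, -3*-3=9, 9*3=27 => row sum = -19
Row 3: -6*8=-48, -8*-1=8, -7*-1=7, -5*8=-40 => row sum = -73
Row 4: -8*6=-48, -6*5=-30, 5*7=35, -9*-4=36 => row sum = -7
Total = -104 + -19 + -73 + -7 = -203

-203


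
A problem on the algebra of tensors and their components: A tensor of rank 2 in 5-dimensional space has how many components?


The number of components of a rank-r tensor in d dimensions is d^r.
Here d = 5 and r = 2.
5^2 = 25

25


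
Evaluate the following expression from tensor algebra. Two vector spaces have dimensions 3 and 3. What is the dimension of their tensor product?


The dimension of a tensor product is the product of dimensions.
dim(V) = 3, dim(W) = 3
dim(V (x) W) = 3 * 3 = 9

9


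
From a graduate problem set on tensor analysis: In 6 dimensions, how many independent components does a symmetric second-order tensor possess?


A symmetric rank-2 tensor in d dimensions has d(d+1)/2 independent components.
d = 6
d(d+1)/2 = 6 * 7 / 2 = 42 / 2 = 21

21


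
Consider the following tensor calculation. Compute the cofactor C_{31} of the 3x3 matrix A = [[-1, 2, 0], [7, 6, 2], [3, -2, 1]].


To find cofactor C_{31}, delete row 3 and column 1.
The resulting 2x2 submatrix is: [[2, 0], [6, 2]]
Minor M_{31} = 2*2 - 0*6
  = 4 - 0 = 4
Sign = (-1)^(3+1) = (-1)^4 = 1
Cofactor C_{31} = 1 * 4 = 4

4


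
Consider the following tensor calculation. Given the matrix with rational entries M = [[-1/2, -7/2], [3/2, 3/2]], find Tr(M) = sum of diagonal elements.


The trace is the sum of diagonal entries.
Diagonal: M[1,1] = -1/2, M[2,2] = 3/2
Tr(M) = -1/2 + 3/2
Computing step by step:
After adding M[1,1]: -1/2
After adding M[2,2]: 1
Tr(M) = 1

1


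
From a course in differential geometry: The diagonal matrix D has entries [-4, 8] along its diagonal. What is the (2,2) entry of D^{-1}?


For a diagonal matrix, the inverse has entries (D^{-1})_{ii} = 1/d_{ii}.
The diagonal entries are: d_{11} = -4, d_{22} = 8
We need (D^{-1})_{22} = 1/d_{22} = 1/8 = 1/8

1/8


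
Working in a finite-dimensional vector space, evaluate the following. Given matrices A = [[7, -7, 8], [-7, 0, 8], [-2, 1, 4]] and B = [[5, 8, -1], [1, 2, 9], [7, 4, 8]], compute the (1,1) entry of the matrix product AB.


(AB)_{ij} = sum_k A_{ik} B_{kj}.
For i=1, j=1:
A_{11} * B_{11} = 7 * 5 = 35
A_{12} * B_{21} = -7 * 1 = -7
A_{13} * B_{31} = 8 * 7 = 56
Sum = 35 + -7 + 56 = 84

84


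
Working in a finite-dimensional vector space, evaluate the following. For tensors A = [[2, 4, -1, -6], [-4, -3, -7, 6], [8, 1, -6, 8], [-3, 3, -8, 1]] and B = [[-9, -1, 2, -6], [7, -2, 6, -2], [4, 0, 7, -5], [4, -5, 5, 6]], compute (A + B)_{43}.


Tensor addition is component-wise: (A + B)_{ij} = A_{ij} + B_{ij}.
A_{43} = -8
B_{43} = 5
(A + B)_{43} = -8 + 5 = -3

-3


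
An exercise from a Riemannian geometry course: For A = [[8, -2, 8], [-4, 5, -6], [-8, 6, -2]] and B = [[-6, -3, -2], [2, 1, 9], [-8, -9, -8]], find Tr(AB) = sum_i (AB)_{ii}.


Tr(AB) = sum_i (AB)_{ii} where (AB)_{ii} = sum_k A_{ik} B_{ki}.
(AB)_{11} = 8*-6 + -2*2 + 8*-8 = -116
(AB)_{22} = -4*-3 + 5*1 + -6*-9 = 71
(AB)_{33} = -8*-2 + 6*9 + -2*-8 = 86
Tr(AB) = -116 + 71 + 86 = 41

41


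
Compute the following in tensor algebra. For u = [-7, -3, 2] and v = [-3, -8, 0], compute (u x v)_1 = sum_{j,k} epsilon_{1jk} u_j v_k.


(u x v)_1 = sum_{j,k} epsilon_{1jk} u_j v_k. Only permutations of (1,2,3) contribute; the two non-zero terms are:
eps_{123} u_2 v_3 = 1 * -3 * 0 = 0
eps_{132} u_3 v_2 = -1 * 2 * -8 = 16
(u x v)_1 = 16

16


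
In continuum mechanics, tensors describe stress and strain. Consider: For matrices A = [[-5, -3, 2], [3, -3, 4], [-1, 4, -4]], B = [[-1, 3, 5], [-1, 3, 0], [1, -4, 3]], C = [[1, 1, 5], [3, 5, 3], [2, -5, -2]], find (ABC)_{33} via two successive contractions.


(ABC)_{33} = sum_m (AB)_{3m} C_{m3}. First compute row 3 of AB.
(AB)_{31} = -1*-1 + 4*-1 + -4*1 = -7
(AB)_{32} = -1*3 + 4*3 + -4*-4 = 25
(AB)_{33} = -1*5 + 4*0 + -4*3 = -17
Now contract with column 3 of C:
(AB)_{31} * C_{13} = -7 * 5 = -35
(AB)_{32} * C_{23} = 25 * 3 = 75
(AB)_{33} * C_{33} = -17 * -2 = 34
(ABC)_{33} = -35 + 75 + 34 = 74

74


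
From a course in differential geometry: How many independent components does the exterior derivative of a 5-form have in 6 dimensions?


The exterior derivative of a p-form is a (p+1)-form.
Its number of independent components is C(n, p+1).
n = 6, p+1 = 6
C(6, 6) = 1

1


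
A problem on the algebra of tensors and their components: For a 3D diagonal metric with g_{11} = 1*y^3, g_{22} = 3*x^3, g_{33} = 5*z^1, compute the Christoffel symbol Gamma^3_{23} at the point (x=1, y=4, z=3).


For a diagonal metric, Gamma^k_{ij} = (1/2) g^{kk} (dg_{ik}/dx_j + dg_{jk}/dx_i - dg_{ij}/dx_k).
The metric is diagonal, so g_{ab} = 0 for a != b.
At the given point: g_{11} = 64, g_{22} = 3, g_{33} = 15
g^{33} = 1/15
dg_{23}/dx_3 = 0 (off-diagonal)
dg_{33}/dx_2 = dg_{33}/dx_2 = 0
dg_{23}/dx_3 = 0 (off-diagonal)
Numerator = 0 + 0 - 0 = 0
Gamma^3_{23} = 0 / (2 * 15) = 0

0


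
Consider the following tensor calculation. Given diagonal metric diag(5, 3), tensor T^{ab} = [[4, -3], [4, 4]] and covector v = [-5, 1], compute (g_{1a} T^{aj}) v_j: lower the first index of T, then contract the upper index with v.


Step 1: lower the first index. For a diagonal metric, g_{ia} T^{aj} = g_{ii} T^{ij} (no sum on i).
g_{11} = 5
S_1{}^1 = 5 * T^{11} = 5 * 4 = 20
S_1{}^2 = 5 * T^{12} = 5 * -3 = -15
Step 2: contract S_1{}^j with v_j.
S_1{}^1 * v_1 = 20 * -5 = -100
S_1{}^2 * v_2 = -15 * 1 = -15
Result = -100 + -15 = -115

-115


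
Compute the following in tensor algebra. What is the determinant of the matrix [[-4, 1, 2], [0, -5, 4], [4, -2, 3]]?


Expanding along the first row, det(A) = a11*M_11 - a12*M_12 + a13*M_13, where M_1j is the (1,j) minor.
Minor M_11 = -5*3 - 4*-2 = -7
Minor M_12 = 0*3 - 4*4 = -16
Minor M_13 = 0*-2 - -5*4 = 20
det = -4*(-7) - 1*(-16) + 2*(20)
    = 28 - -16 + 40
    = 84

84


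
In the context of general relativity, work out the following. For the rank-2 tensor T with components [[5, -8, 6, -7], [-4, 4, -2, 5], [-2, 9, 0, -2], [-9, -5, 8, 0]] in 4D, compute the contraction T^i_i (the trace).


The contraction (trace) of a rank-2 tensor is the sum of its diagonal elements.
Diagonal entries: A[1,1] = 5, A[2,2] = 4, A[3,3] = 0, A[4,4] = 0
Tr(A) = 5 + 4 + 0 + 0 = 9

9


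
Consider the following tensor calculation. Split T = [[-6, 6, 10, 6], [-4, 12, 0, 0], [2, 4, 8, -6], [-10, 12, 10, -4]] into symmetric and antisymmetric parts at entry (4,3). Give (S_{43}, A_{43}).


T_{43} = 10
T_{34} = -6
S_{43} = (10 + -6)/2 = 4/2 = 2
A_{43} = (10 - -6)/2 = 16/2 = 8
Check: S + A = 2 + 8 = 10 = T_{43}.

(2, 8)


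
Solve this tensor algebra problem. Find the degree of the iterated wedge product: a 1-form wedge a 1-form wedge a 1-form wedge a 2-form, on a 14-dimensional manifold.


The degree of a wedge product is the sum of the degrees of the individual forms.
Degrees: 1, 1, 1, 2
Total degree = 1 + 1 + 1 + 2 = 5

5


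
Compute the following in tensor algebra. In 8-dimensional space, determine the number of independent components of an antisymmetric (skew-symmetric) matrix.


An antisymmetric rank-2 tensor satisfies A_{ij} = -A_{ji}, so diagonal entries are zero.
The independent components are the upper-triangular entries: C(n, 2) = n(n-1)/2.
n = 8
C(8, 2) = 8 * 7 / 2 = 56 / 2 = 28

28


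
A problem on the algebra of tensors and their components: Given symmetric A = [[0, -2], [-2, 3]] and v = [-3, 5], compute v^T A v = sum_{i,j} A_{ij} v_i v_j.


First compute Av:
(Av)_1 = 0*-3 + -2*5 = -10
(Av)_2 = -2*-3 + 3*5 = 21
Av = [-10, 21]
Then v^T (Av) = -3*-10 + 5*21
= 30 + 105 = 135

135


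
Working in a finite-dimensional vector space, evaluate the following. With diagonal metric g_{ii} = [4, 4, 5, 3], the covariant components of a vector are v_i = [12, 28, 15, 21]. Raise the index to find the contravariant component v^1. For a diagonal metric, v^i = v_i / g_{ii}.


To raise an index with a diagonal metric: v^i = v_i / g_{ii}.
For index 1: v_1 = 12, g_{11} = 4
v^1 = 12 / 4 = 3

3


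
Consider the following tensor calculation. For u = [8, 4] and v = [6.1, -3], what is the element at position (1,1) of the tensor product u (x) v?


The outer product entry T_{ij} = u_i * v_j.
We need i=1, j=1.
u_1 = 8, v_1 = 6.1
T_{1,1} = 8 * 6.1 = 48.8

48.8


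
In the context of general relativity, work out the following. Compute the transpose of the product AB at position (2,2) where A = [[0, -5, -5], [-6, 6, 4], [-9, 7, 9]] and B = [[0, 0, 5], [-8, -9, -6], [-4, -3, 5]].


(AB)^T_{ij} = (AB)_{ji} = sum_k A_{jk} B_{ki}.
For i=2, j=2 we need (AB)_{22}:
A_{21} * B_{12} = -6 * 0 = 0
A_{22} * B_{22} = 6 * -9 = -54
A_{23} * B_{32} = 4 * -3 = -12
Sum = 0 + -54 + -12 = -66

-66


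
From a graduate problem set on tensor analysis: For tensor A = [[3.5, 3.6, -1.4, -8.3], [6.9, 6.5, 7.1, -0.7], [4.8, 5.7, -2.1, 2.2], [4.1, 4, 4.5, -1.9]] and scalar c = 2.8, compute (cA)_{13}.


Scalar multiplication: (cA)_{ij} = c * A_{ij}.
c = 2.8
A_{13} = -1.4
(cA)_{13} = 2.8 * -1.4 = -3.92

-3.92


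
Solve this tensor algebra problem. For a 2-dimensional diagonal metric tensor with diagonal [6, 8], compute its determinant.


For a diagonal metric, the determinant is the product of diagonal entries.
Diagonal entries: 6, 8
det(g) = 6 * 8 = 48

48


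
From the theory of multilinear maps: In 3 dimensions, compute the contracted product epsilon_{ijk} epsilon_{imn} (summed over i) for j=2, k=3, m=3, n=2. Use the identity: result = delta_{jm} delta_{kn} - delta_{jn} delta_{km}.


Using the identity: epsilon_{ijk} epsilon_{imn} = delta_{jm} delta_{kn} - delta_{jn} delta_{km}.
delta_{23} = 0
delta_{32} = 0
delta_{22} = 1
delta_{33} = 1
Result = 0 * 0 - 1 * 1 = 0 - 1 = -1

-1


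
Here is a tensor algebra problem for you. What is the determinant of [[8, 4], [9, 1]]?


For a 2x2 matrix [[a, b], [c, d]], det = a*d - b*c.
a = 8, b = 4, c = 9, d = 1
a*d = 8 * 1 = 8
b*c = 4 * 9 = 36
det = 8 - 36 = -28

-28


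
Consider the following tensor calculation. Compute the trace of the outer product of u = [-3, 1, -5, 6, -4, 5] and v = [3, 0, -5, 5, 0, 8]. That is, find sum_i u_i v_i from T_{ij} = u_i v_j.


The outer product gives T_{ij} = u_i v_j.
The trace (contraction) is Tr(T) = sum_i T_{ii} = sum_i u_i v_i.
Diagonal entries:
T_{11} = u_1 * v_1 = -3 * 3 = -9
T_{22} = u_2 * v_2 = 1 * 0 = 0
T_{33} = u_3 * v_3 = -5 * -5 = 25
T_{44} = u_4 * v_4 = 6 * 5 = 30
T_{55} = u_5 * v_5 = -4 * 0 = 0
T_{66} = u_6 * v_6 = 5 * 8 = 40
Tr(T) = -9 + 0 + 25 + 30 + 0 + 40 = 86

86


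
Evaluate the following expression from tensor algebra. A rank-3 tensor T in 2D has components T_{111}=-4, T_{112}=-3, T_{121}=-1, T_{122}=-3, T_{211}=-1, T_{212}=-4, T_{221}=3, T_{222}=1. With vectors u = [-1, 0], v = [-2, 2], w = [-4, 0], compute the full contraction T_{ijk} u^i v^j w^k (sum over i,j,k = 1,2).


S = sum over i,j,k of T_{ijk} u_i v_j w_k. Expanding all 8 terms:
T_{111}*u_1*v_1*w_1 = -4*-1*-2*-4 = 32  (running total: 32)
T_{112}*u_1*v_1*w_2 = -3*-1*-2*0 = 0  (running total: 32)
T_{121}*u_1*v_2*w_1 = -1*-1*2*-4 = -8  (running total: 24)
T_{122}*u_1*v_2*w_2 = -3*-1*2*0 = 0  (running total: 24)
T_{211}*u_2*v_1*w_1 = -1*0*-2*-4 = 0  (running total: 24)
T_{212}*u_2*v_1*w_2 = -4*0*-2*0 = 0  (running total: 24)
T_{221}*u_2*v_2*w_1 = 3*0*2*-4 = 0  (running total: 24)
T_{222}*u_2*v_2*w_2 = 1*0*2*0 = 0  (running total: 24)
S = 24

24


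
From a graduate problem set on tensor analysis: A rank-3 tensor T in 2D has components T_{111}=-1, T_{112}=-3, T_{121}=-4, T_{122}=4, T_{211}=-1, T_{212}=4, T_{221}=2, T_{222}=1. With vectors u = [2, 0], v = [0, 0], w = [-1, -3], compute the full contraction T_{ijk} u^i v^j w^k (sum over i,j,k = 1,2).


S = sum over i,j,k of T_{ijk} u_i v_j w_k. Expanding all 8 terms:
T_{111}*u_1*v_1*w_1 = -1*2*0*-1 = 0  (running total: 0)
T_{112}*u_1*v_1*w_2 = -3*2*0*-3 = 0  (running total: 0)
T_{121}*u_1*v_2*w_1 = -4*2*0*-1 = 0  (running total: 0)
T_{122}*u_1*v_2*w_2 = 4*2*0*-3 = 0  (running total: 0)
T_{211}*u_2*v_1*w_1 = -1*0*0*-1 = 0  (running total: 0)
T_{212}*u_2*v_1*w_2 = 4*0*0*-3 = 0  (running total: 0)
T_{221}*u_2*v_2*w_1 = 2*0*0*-1 = 0  (running total: 0)
T_{222}*u_2*v_2*w_2 = 1*0*0*-3 = 0  (running total: 0)
S = 0

0


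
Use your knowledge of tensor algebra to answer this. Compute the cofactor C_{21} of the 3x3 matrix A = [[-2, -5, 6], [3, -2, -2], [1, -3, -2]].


To find cofactor C_{21}, delete row 2 and column 1.
The resulting 2x2 submatrix is: [[-5, 6], [-3, -2]]
Minor M_{21} = -5*-2 - 6*-3
  = 10 - -18 = 28
Sign = (-1)^(2+1) = (-1)^3 = -1
Cofactor C_{21} = -1 * 28 = -28

-28


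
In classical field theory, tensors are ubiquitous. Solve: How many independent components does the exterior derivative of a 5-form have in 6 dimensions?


The exterior derivative of a p-form is a (p+1)-form.
Its number of independent components is C(n, p+1).
n = 6, p+1 = 6
C(6, 6) = 1

1


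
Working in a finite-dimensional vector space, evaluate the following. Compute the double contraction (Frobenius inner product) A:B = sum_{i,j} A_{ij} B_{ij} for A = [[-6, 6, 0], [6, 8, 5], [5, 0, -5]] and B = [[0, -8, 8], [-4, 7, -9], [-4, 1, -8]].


A:B = sum over all i,j of A_{ij} * B_{ij}.
Row 1: -6*0=0, 6*-8=-48, 0*8=0 => row sum = -48
Row 2: 6*-4=-24, 8*7=56, 5*-9=-45 => row sum = -13
Row 3: 5*-4=-20, 0*1=0, -5*-8=40 => row sum = 20
Total = -48 + -13 + 20 = -41

-41


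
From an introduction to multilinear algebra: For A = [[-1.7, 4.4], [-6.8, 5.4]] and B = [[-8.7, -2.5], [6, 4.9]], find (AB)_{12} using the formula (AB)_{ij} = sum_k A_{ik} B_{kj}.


(AB)_{ij} = sum_k A_{ik} B_{kj}.
For i=1, j=2:
A_{11} * B_{12} = -1.7 * -2.5 = 4.25
A_{12} * B_{22} = 4.4 * 4.9 = 21.56
Sum = 4.25 + 21.56 = 25.81

25.81


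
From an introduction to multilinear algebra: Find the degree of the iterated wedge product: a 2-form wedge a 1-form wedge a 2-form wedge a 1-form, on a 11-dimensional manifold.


The degree of a wedge product is the sum of the degrees of the individual forms.
Degrees: 2, 1, 2, 1
Total degree = 2 + 1 + 2 + 1 = 6

6


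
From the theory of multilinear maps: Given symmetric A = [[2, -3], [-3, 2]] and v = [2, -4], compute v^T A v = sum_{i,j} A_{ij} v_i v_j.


First compute Av:
(Av)_1 = 2*2 + -3*-4 = 16
(Av)_2 = -3*2 + 2*-4 = -14
Av = [16, -14]
Then v^T (Av) = 2*16 + -4*-14
= 32 + 56 = 88

88


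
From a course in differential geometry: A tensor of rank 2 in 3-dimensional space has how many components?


The number of components of a rank-r tensor in d dimensions is d^r.
Here d = 3 and r = 2.
3^2 = 9

9


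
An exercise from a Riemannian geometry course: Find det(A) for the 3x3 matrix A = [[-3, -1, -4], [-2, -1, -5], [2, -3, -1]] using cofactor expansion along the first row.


Expanding along the first row, det(A) = a11*M_11 - a12*M_12 + a13*M_13, where M_1j is the (1,j) minor.
Minor M_11 = -1*-1 - -5*-3 = -14
Minor M_12 = -2*-1 - -5*2 = 12
Minor M_13 = -2*-3 - -1*2 = 8
det = -3*(-14) - -1*(12) + -4*(8)
    = 42 - -12 + -32
    = 22

22


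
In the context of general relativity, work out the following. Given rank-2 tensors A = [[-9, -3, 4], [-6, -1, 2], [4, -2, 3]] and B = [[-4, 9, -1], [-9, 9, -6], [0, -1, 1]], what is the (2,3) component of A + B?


Tensor addition is component-wise: (A + B)_{ij} = A_{ij} + B_{ij}.
A_{23} = 2
B_{23} = -6
(A + B)_{23} = 2 + -6 = -4

-4


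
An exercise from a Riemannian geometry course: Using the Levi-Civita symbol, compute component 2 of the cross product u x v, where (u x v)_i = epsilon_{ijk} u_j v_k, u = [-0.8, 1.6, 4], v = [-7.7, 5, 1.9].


(u x v)_2 = sum_{j,k} epsilon_{2jk} u_j v_k. Only permutations of (1,2,3) contribute; the two non-zero terms are:
eps_{213} u_1 v_3 = -1 * -0.8 * 1.9 = 1.52
eps_{231} u_3 v_1 = 1 * 4 * -7.7 = -30.8
(u x v)_2 = -29.28

-29.28


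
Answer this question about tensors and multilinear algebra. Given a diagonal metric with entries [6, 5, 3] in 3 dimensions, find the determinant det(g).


For a diagonal metric, the determinant is the product of diagonal entries.
Diagonal entries: 6, 5, 3
det(g) = 6 * 5 * 3 = 90

90


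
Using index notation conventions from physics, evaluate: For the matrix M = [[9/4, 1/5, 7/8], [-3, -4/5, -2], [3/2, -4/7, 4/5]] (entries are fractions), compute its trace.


The trace is the sum of diagonal entries.
Diagonal: M[1,1] = 9/4, M[2,2] = -4/5, M[3,3] = 4/5
Tr(M) = 9/4 + -4/5 + 4/5
Computing step by step:
After adding M[1,1]: 9/4
After adding M[2,2]: 29/20
After adding M[3,3]: 9/4
Tr(M) = 9/4

9/4


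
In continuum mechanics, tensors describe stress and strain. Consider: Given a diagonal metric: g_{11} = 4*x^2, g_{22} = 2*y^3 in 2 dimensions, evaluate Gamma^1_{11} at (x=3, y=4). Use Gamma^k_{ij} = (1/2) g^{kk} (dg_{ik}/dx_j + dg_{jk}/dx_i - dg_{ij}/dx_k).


For a diagonal metric, Gamma^k_{ij} = (1/2) g^{kk} (dg_{ik}/dx_j + dg_{jk}/dx_i - dg_{ij}/dx_k).
The metric is diagonal, so g_{ab} = 0 for a != b.
At the given point: g_{11} = 36, g_{22} = 128
g^{11} = 1/36
dg_{11}/dx_1 = dg_{11}/dx_1 = 24
dg_{11}/dx_1 = dg_{11}/dx_1 = 24
dg_{11}/dx_1 = dg_{11}/dx_1 = 24
Numerator = 24 + 24 - 24 = 24
Gamma^1_{11} = 24 / (2 * 36) = 1/3

1/3


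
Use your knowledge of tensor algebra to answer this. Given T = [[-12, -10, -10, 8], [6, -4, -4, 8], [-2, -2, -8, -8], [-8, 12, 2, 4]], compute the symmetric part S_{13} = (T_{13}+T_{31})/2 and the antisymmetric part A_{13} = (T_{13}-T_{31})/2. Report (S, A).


T_{13} = -10
T_{31} = -2
S_{13} = (-10 + -2)/2 = -12/2 = -6
A_{13} = (-10 - -2)/2 = -8/2 = -4
Check: S + A = -6 + -4 = -10 = T_{13}.

(-6, -4)


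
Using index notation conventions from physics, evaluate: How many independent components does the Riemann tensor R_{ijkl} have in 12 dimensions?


The Riemann tensor in d dimensions has d^2(d^2 - 1)/12 independent components.
d = 12, so d^2 = 144
d^2 - 1 = 143
d^2(d^2 - 1) = 144 * 143 = 20592
Divide by 12: 20592 / 12 = 1716

1716


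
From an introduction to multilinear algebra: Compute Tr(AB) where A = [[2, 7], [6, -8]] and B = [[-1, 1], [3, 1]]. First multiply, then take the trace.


Tr(AB) = sum_i (AB)_{ii} where (AB)_{ii} = sum_k A_{ik} B_{ki}.
(AB)_{11} = 2*-1 + 7*3 = 19
(AB)_{22} = 6*1 + -8*1 = -2
Tr(AB) = 19 + -2 = 17

17


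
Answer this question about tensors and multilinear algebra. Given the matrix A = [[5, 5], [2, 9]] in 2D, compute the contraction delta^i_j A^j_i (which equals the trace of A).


The contraction (trace) of a rank-2 tensor is the sum of its diagonal elements.
Diagonal entries: A[1,1] = 5, A[2,2] = 9
Tr(A) = 5 + 9 = 14

14


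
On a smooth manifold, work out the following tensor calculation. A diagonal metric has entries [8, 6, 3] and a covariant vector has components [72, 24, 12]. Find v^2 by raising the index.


To raise an index with a diagonal metric: v^i = v_i / g_{ii}.
For index 2: v_2 = 24, g_{22} = 6
v^2 = 24 / 6 = 4

4


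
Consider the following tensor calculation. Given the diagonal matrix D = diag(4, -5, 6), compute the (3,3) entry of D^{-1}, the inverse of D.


For a diagonal matrix, the inverse has entries (D^{-1})_{ii} = 1/d_{ii}.
The diagonal entries are: d_{11} = 4, d_{22} = -5, d_{33} = 6
We need (D^{-1})_{33} = 1/d_{33} = 1/6 = 1/6

1/6


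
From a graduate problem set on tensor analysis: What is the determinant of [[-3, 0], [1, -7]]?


For a 2x2 matrix [[a, b], [c, d]], det = a*d - b*c.
a = -3, b = 0, c = 1, d = -7
a*d = -3 * -7 = 21
b*c = 0 * 1 = 0
det = 21 - 0 = 21

21


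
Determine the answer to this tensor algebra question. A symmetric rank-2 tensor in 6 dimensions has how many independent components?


A symmetric rank-2 tensor in d dimensions has d(d+1)/2 independent components.
d = 6
d(d+1)/2 = 6 * 7 / 2 = 42 / 2 = 21

21


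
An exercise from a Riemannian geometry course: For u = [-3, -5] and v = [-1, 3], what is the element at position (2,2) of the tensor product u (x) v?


The outer product entry T_{ij} = u_i * v_j.
We need i=2, j=2.
u_2 = -5, v_2 = 3
T_{2,2} = -5 * 3 = -15

-15


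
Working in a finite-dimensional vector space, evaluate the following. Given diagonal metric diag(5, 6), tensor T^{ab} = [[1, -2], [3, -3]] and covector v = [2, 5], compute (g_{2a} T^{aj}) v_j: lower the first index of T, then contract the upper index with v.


Step 1: lower the first index. For a diagonal metric, g_{ia} T^{aj} = g_{ii} T^{ij} (no sum on i).
g_{22} = 6
S_2{}^1 = 6 * T^{21} = 6 * 3 = 18
S_2{}^2 = 6 * T^{22} = 6 * -3 = -18
Step 2: contract S_2{}^j with v_j.
S_2{}^1 * v_1 = 18 * 2 = 36
S_2{}^2 * v_2 = -18 * 5 = -90
Result = 36 + -90 = -54

-54


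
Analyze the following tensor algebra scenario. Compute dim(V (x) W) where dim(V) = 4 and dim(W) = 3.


The dimension of a tensor product is the product of dimensions.
dim(V) = 4, dim(W) = 3
dim(V (x) W) = 4 * 3 = 12

12


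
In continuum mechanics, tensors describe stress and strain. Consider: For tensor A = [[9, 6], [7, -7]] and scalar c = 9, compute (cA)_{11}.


Scalar multiplication: (cA)_{ij} = c * A_{ij}.
c = 9
A_{11} = 9
(cA)_{11} = 9 * 9 = 81

81


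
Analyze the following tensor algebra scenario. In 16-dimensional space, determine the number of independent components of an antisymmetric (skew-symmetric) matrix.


An antisymmetric rank-2 tensor satisfies A_{ij} = -A_{ji}, so diagonal entries are zero.
The independent components are the upper-triangular entries: C(n, 2) = n(n-1)/2.
n = 16
C(16, 2) = 16 * 15 / 2 = 240 / 2 = 120

120


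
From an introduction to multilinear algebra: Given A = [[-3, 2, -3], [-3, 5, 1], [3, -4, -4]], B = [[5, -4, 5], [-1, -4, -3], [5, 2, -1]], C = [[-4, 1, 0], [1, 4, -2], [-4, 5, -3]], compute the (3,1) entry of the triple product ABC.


(ABC)_{31} = sum_m (AB)_{3m} C_{m1}. First compute row 3 of AB.
(AB)_{31} = 3*5 + -4*-1 + -4*5 = -1
(AB)_{32} = 3*-4 + -4*-4 + -4*2 = -4
(AB)_{33} = 3*5 + -4*-3 + -4*-1 = 31
Now contract with column 1 of C:
(AB)_{31} * C_{11} = -1 * -4 = 4
(AB)_{32} * C_{21} = -4 * 1 = -4
(AB)_{33} * C_{31} = 31 * -4 = -124
(ABC)_{31} = 4 + -4 + -124 = -124

-124


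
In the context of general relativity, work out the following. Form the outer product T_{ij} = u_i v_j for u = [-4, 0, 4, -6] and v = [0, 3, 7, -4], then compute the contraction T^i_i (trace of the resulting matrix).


The outer product gives T_{ij} = u_i v_j.
The trace (contraction) is Tr(T) = sum_i T_{ii} = sum_i u_i v_i.
Diagonal entries:
T_{11} = u_1 * v_1 = -4 * 0 = 0
T_{22} = u_2 * v_2 = 0 * 3 = 0
T_{33} = u_3 * v_3 = 4 * 7 = 28
T_{44} = u_4 * v_4 = -6 * -4 = 24
Tr(T) = 0 + 0 + 28 + 24 = 52

52


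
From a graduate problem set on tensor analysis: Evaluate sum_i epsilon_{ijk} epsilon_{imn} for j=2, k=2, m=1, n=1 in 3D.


Using the identity: epsilon_{ijk} epsilon_{imn} = delta_{jm} delta_{kn} - delta_{jn} delta_{km}.
delta_{21} = 0
delta_{21} = 0
delta_{21} = 0
delta_{21} = 0
Result = 0 * 0 - 0 * 0 = 0 - 0 = 0

0


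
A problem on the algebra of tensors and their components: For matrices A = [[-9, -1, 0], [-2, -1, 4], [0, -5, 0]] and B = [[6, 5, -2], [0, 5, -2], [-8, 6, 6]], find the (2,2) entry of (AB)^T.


(AB)^T_{ij} = (AB)_{ji} = sum_k A_{jk} B_{ki}.
For i=2, j=2 we need (AB)_{22}:
A_{21} * B_{12} = -2 * 5 = -10
A_{22} * B_{22} = -1 * 5 = -5
A_{23} * B_{32} = 4 * 6 = 24
Sum = -10 + -5 + 24 = 9

9


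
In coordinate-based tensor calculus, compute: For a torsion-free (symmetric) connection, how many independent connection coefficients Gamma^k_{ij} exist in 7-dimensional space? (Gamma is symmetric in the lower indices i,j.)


Christoffel symbols Gamma^k_{ij} are symmetric in i,j, so there are d * d(d+1)/2 independent symbols.
d = 7
d(d+1)/2 = 7 * 8 / 2 = 28
Total = 7 * 28 = 196

196


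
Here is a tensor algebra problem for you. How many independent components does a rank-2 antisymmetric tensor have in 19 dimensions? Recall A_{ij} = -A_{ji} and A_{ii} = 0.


An antisymmetric rank-2 tensor satisfies A_{ij} = -A_{ji}, so diagonal entries are zero.
The independent components are the upper-triangular entries: C(n, 2) = n(n-1)/2.
n = 19
C(19, 2) = 19 * 18 / 2 = 342 / 2 = 171

171


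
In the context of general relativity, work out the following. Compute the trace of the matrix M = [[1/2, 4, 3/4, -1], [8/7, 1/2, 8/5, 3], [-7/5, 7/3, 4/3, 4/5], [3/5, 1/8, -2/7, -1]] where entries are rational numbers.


The trace is the sum of diagonal entries.
Diagonal: M[1,1] = 1/2, M[2,2] = 1/2, M[3,3] = 4/3, M[4,4] = -1
Tr(M) = 1/2 + 1/2 + 4/3 + -1
Computing step by step:
After adding M[1,1]: 1/2
After adding M[2,2]: 1
After adding M[3,3]: 7/3
After adding M[4,4]: 4/3
Tr(M) = 4/3

4/3


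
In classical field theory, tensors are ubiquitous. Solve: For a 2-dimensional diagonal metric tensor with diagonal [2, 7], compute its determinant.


For a diagonal metric, the determinant is the product of diagonal entries.
Diagonal entries: 2, 7
det(g) = 2 * 7 = 14

14


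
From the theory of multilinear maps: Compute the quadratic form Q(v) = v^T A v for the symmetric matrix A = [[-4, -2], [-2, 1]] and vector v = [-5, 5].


First compute Av:
(Av)_1 = -4*-5 + -2*5 = 10
(Av)_2 = -2*-5 + 1*5 = 15
Av = [10, 15]
Then v^T (Av) = -5*10 + 5*15
= -50 + 75 = 25

25


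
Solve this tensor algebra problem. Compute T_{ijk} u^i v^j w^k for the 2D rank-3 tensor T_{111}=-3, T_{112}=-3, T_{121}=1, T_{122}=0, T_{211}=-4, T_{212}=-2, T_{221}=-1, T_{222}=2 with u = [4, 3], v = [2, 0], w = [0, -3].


S = sum over i,j,k of T_{ijk} u_i v_j w_k. Expanding all 8 terms:
T_{111}*u_1*v_1*w_1 = -3*4*2*0 = 0  (running total: 0)
T_{112}*u_1*v_1*w_2 = -3*4*2*-3 = 72  (running total: 72)
T_{121}*u_1*v_2*w_1 = 1*4*0*0 = 0  (running total: 72)
T_{122}*u_1*v_2*w_2 = 0*4*0*-3 = 0  (running total: 72)
T_{211}*u_2*v_1*w_1 = -4*3*2*0 = 0  (running total: 72)
T_{212}*u_2*v_1*w_2 = -2*3*2*-3 = 36  (running total: 108)
T_{221}*u_2*v_2*w_1 = -1*3*0*0 = 0  (running total: 108)
T_{222}*u_2*v_2*w_2 = 2*3*0*-3 = 0  (running total: 108)
S = 108

108


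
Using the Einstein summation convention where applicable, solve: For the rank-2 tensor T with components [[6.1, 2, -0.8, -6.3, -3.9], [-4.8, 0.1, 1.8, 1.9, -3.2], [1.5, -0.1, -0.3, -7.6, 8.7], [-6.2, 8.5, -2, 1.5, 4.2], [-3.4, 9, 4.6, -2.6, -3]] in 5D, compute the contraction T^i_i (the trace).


The contraction (trace) of a rank-2 tensor is the sum of its diagonal elements.
Diagonal entries: A[1,1] = 6.1, A[2,2] = 0.1, A[3,3] = -0.3, A[4,4] = 1.5, A[5,5] = -3
Tr(A) = 6.1 + 0.1 + -0.3 + 1.5 + -3 = 4.4

4.4


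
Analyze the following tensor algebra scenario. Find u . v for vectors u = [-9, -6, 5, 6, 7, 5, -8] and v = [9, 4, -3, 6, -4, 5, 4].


The inner product u . v = sum of u_i * v_i.
Term-by-term: -9 * 9, -6 * 4, 5 * -3, 6 * 6, 7 * -4, 5 * 5, -8 * 4
Products: -81, -24, -15, 36, -28, 25, -32
Sum = -81 + -24 + -15 + 36 + -28 + 25 + -32 = -119

-119


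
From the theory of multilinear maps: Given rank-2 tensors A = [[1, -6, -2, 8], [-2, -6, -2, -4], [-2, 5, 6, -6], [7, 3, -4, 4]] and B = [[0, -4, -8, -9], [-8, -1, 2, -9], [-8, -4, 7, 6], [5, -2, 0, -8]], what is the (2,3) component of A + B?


Tensor addition is component-wise: (A + B)_{ij} = A_{ij} + B_{ij}.
A_{23} = -2
B_{23} = 2
(A + B)_{23} = -2 + 2 = 0

0


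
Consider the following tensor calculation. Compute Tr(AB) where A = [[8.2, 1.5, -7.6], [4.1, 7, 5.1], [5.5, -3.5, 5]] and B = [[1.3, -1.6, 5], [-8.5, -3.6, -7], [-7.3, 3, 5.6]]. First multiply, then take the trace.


Tr(AB) = sum_i (AB)_{ii} where (AB)_{ii} = sum_k A_{ik} B_{ki}.
(AB)_{11} = 8.2*1.3 + 1.5*-8.5 + -7.6*-7.3 = 53.39
(AB)_{22} = 4.1*-1.6 + 7*-3.6 + 5.1*3 = -16.46
(AB)_{33} = 5.5*5 + -3.5*-7 + 5*5.6 = 80
Tr(AB) = 53.39 + -16.46 + 80 = 116.93

116.93


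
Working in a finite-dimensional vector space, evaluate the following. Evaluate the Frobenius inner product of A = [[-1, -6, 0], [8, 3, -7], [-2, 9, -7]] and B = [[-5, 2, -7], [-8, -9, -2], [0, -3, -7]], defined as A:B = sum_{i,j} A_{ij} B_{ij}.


A:B = sum over all i,j of A_{ij} * B_{ij}.
Row 1: -1*-5=5, -6*2=-12, 0*-7=0 => row sum = -7
Row 2: 8*-8=-64, 3*-9=-27, -7*-2=14 => row sum = -77
Row 3: -2*0=0, 9*-3=-27, -7*-7=49 => row sum = 22
Total = -7 + -77 + 22 = -62

-62


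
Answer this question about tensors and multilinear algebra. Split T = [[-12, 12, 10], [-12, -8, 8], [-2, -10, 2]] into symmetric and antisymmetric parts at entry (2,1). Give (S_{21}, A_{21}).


T_{21} = -12
T_{12} = 12
S_{21} = (-12 + 12)/2 = 0/2 = 0
A_{21} = (-12 - 12)/2 = -24/2 = -12
Check: S + A = 0 + -12 = -12 = T_{21}.

(0, -12)


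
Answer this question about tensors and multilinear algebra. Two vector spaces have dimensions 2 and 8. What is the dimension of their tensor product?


The dimension of a tensor product is the product of dimensions.
dim(V) = 2, dim(W) = 8
dim(V (x) W) = 2 * 8 = 16

16


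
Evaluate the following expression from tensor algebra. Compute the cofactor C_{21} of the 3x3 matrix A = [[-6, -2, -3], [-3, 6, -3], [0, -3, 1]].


To find cofactor C_{21}, delete row 2 and column 1.
The resulting 2x2 submatrix is: [[-2, -3], [-3, 1]]
Minor M_{21} = -2*1 - -3*-3
  = -2 - 9 = -11
Sign = (-1)^(2+1) = (-1)^3 = -1
Cofactor C_{21} = -1 * -11 = 11

11


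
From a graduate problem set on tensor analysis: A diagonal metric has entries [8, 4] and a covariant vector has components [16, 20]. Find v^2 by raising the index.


To raise an index with a diagonal metric: v^i = v_i / g_{ii}.
For index 2: v_2 = 20, g_{22} = 4
v^2 = 20 / 4 = 5

5


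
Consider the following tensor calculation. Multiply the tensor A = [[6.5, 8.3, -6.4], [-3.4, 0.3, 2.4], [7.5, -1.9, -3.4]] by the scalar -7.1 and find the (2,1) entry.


Scalar multiplication: (cA)_{ij} = c * A_{ij}.
c = -7.1
A_{21} = -3.4
(cA)_{21} = -7.1 * -3.4 = 24.14

24.14


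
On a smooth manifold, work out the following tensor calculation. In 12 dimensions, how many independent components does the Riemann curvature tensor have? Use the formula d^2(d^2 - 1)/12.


The Riemann tensor in d dimensions has d^2(d^2 - 1)/12 independent components.
d = 12, so d^2 = 144
d^2 - 1 = 143
d^2(d^2 - 1) = 144 * 143 = 20592
Divide by 12: 20592 / 12 = 1716

1716


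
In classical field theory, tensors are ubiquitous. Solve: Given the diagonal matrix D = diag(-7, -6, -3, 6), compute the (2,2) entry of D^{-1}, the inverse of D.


For a diagonal matrix, the inverse has entries (D^{-1})_{ii} = 1/d_{ii}.
The diagonal entries are: d_{11} = -7, d_{22} = -6, d_{33} = -3, d_{44} = 6
We need (D^{-1})_{22} = 1/d_{22} = 1/-6 = -1/6

-1/6


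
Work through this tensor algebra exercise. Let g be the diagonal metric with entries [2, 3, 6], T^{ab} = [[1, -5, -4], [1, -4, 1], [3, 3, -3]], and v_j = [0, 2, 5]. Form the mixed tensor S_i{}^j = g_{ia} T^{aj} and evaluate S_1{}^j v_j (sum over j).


Step 1: lower the first index. For a diagonal metric, g_{ia} T^{aj} = g_{ii} T^{ij} (no sum on i).
g_{11} = 2
S_1{}^1 = 2 * T^{11} = 2 * 1 = 2
S_1{}^2 = 2 * T^{12} = 2 * -5 = -10
S_1{}^3 = 2 * T^{13} = 2 * -4 = -8
Step 2: contract S_1{}^j with v_j.
S_1{}^1 * v_1 = 2 * 0 = 0
S_1{}^2 * v_2 = -10 * 2 = -20
S_1{}^3 * v_3 = -8 * 5 = -40
Result = 0 + -20 + -40 = -60

-60


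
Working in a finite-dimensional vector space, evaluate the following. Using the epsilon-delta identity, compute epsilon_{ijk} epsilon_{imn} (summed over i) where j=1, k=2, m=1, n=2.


Using the identity: epsilon_{ijk} epsilon_{imn} = delta_{jm} delta_{kn} - delta_{jn} delta_{km}.
delta_{11} = 1
delta_{22} = 1
delta_{12} = 0
delta_{21} = 0
Result = 1 * 1 - 0 * 0 = 1 - 0 = 1

1


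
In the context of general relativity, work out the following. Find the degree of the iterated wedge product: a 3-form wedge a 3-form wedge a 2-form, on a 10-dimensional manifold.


The degree of a wedge product is the sum of the degrees of the individual forms.
Degrees: 3, 3, 2
Total degree = 3 + 3 + 2 = 8

8


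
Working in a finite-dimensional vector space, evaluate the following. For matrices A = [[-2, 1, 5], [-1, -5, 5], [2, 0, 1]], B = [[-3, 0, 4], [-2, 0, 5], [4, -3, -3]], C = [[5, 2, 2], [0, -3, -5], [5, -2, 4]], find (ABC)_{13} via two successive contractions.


(ABC)_{13} = sum_m (AB)_{1m} C_{m3}. First compute row 1 of AB.
(AB)_{11} = -2*-3 + 1*-2 + 5*4 = 24
(AB)_{12} = -2*0 + 1*0 + 5*-3 = -15
(AB)_{13} = -2*4 + 1*5 + 5*-3 = -18
Now contract with column 3 of C:
(AB)_{11} * C_{13} = 24 * 2 = 48
(AB)_{12} * C_{23} = -15 * -5 = 75
(AB)_{13} * C_{33} = -18 * 4 = -72
(ABC)_{13} = 48 + 75 + -72 = 51

51


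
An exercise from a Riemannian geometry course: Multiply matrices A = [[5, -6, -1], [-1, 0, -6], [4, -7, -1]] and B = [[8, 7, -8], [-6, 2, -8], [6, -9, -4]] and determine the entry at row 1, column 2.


(AB)_{ij} = sum_k A_{ik} B_{kj}.
For i=1, j=2:
A_{11} * B_{12} = 5 * 7 = 35
A_{12} * B_{22} = -6 * 2 = -12
A_{13} * B_{32} = -1 * -9 = 9
Sum = 35 + -12 + 9 = 32

32


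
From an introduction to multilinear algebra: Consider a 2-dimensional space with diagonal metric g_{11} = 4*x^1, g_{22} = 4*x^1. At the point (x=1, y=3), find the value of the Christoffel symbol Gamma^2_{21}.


For a diagonal metric, Gamma^k_{ij} = (1/2) g^{kk} (dg_{ik}/dx_j + dg_{jk}/dx_i - dg_{ij}/dx_k).
The metric is diagonal, so g_{ab} = 0 for a != b.
At the given point: g_{11} = 4, g_{22} = 4
g^{22} = 1/4
dg_{22}/dx_1 = dg_{22}/dx_1 = 4
dg_{12}/dx_2 = 0 (off-diagonal)
dg_{21}/dx_2 = 0 (off-diagonal)
Numerator = 4 + 0 - 0 = 4
Gamma^2_{21} = 4 / (2 * 4) = 1/2

1/2
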